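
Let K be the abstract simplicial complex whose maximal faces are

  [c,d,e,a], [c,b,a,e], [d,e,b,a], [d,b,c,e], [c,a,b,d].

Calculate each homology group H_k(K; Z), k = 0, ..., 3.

Fix the vertex order a < b < c < d < e and write every simplex with vertices in increasing order. Then dim K = 3 and the simplices of K are:

  0-simplices (5): a, b, c, d, e
  1-simplices (10): ab, ac, ad, ae, bc, bd, be, cd, ce, de
  2-simplices (10): abc, abd, abe, acd, ace, ade, bcd, bce, bde, cde
  3-simplices (5): abcd, abce, abde, acde, bcde

Hence C_0 ≅ Z^5, C_1 ≅ Z^10, C_2 ≅ Z^10, C_3 ≅ Z^5.

∂_1: C_1 → C_0 maps an edge to its endpoints' difference, ∂[p,q] = q − p.
The resulting 5×10 matrix has rank 4, and its Smith normal form has invariant factors (1,1,1,1).

∂_2: C_2 → C_1 maps a triangle to the signed sum of its edges. For instance
  ∂bde = de − be + bd,
  ∂abd = bd − ad + ab.
The resulting 10×10 matrix has rank 6, and its Smith normal form has invariant factors (1,1,1,1,1,1).

The boundary map ∂_3: C_3 → C_2 sends each 3-simplex σ to the alternating sum Σ_i (−1)^i (σ with its i-th vertex removed). For instance
  ∂abce = bce − ace + abe − abc,
  ∂abcd = bcd − acd + abd − abc.
The 10×5 boundary matrix has rank 4 and Smith normal form diag(1,1,1,1).

Now H_k = ker ∂_k / im ∂_{k+1}, so:

  H_0: rank C_0 − rank ∂_1 = 5 − 4 = 1, and the invariant factors of ∂_1 are all 1, so H_0 ≅ Z.
  H_1: rank ker ∂_1 − rank ∂_2 = (10 − 4) − 6 = 0, and the invariant factors of ∂_2 are all 1, so H_1 ≅ 0.
  H_2: rank ker ∂_2 − rank ∂_3 = (10 − 6) − 4 = 0, and the invariant factors of ∂_3 are all 1, so H_2 ≅ 0.
  H_3: rank ker ∂_3 − rank ∂_4 = (5 − 4) − 0 = 1, and there is no ∂_4, so H_3 ≅ Z.

As a check, the Euler characteristic is 5 − 10 + 10 − 5 = 0, which agrees with 1 − 0 + 0 − 1 = 0.

H_0 = Z,  H_1 = 0,  H_2 = 0,  H_3 = Z.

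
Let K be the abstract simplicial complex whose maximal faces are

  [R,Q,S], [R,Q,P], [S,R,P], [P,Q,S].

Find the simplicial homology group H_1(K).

Order the vertices as P < Q < R < S. Listing each simplex with vertices in this order, K has dimension 2 with simplices:

  0-simplices (4): P, Q, R, S
  1-simplices (6): PQ, PR, PS, QR, QS, RS
  2-simplices (4): PQR, PQS, PRS, QRS

Hence C_0 ≅ Z^4, C_1 ≅ Z^6, C_2 ≅ Z^4.

∂_1: C_1 → C_0 maps an edge to its endpoints' difference, ∂[p,q] = q − p. For instance
  ∂PQ = Q − P.
The 4×6 boundary matrix has rank 3 and Smith normal form diag(1,1,1).

Boundary ∂_2: C_2 → C_1 maps a triangle to the signed sum of its edges. For instance
  ∂QRS = RS − QS + QR,
  ∂PQS = QS − PS + PQ.
The resulting 6×4 matrix has rank 3, and its Smith normal form has invariant factors (1,1,1).

From H_k ≅ ker(∂_k) / im(∂_{k+1}) we obtain:

  H_1: rank ker ∂_1 − rank ∂_2 = (6 − 3) − 3 = 0, and the invariant factors of ∂_2 are all 1, so H_1 ≅ 0.

(K is a triangulation of the 2-sphere S^2.)

H_1 ≅ 0.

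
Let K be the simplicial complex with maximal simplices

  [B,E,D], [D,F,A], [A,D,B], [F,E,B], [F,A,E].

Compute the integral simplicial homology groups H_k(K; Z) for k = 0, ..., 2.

Order the vertices as A < B < D < E < F. Listing each simplex with vertices in this order, K has dimension 2 with simplices:

  0-simplices (5): A, B, D, E, F
  1-simplices (10): AB, AD, AE, AF, BD, BE, BF, DE, DF, EF
  2-simplices (5): ABD, ADF, AEF, BDE, BEF

Hence C_0 ≅ Z^5, C_1 ≅ Z^10, C_2 ≅ Z^5.

∂_1: C_1 → C_0 sends each edge [p,q] (with p < q) to q − p. For instance
  ∂EF = F − E.
The resulting 5×10 matrix has rank 4, and its Smith normal form has invariant factors (1,1,1,1).

∂_2: C_2 → C_1 acts by ∂[p,q,r] = [q,r] − [p,r] + [p,q]. For instance
  ∂AEF = EF − AF + AE,
  ∂BDE = DE − BE + BD.
As a 10×5 matrix over Z this has rank 5, with invariant factors (1,1,1,1,1).

Now H_k = ker ∂_k / im ∂_{k+1}, so:

  H_0: rank C_0 − rank ∂_1 = 5 − 4 = 1, and the invariant factors of ∂_1 are all 1, so H_0 ≅ Z.
  H_1: rank ker ∂_1 − rank ∂_2 = (10 − 4) − 5 = 1, and the invariant factors of ∂_2 are all 1, so H_1 ≅ Z.
  H_2: rank ker ∂_2 − rank ∂_3 = (5 − 5) − 0 = 0, and there is no ∂_3, so H_2 ≅ 0.

H_0 = Z,  H_1 = Z,  H_2 = 0.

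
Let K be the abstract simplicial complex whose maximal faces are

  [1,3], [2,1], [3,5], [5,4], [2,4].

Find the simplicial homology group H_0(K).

Order the vertices as 1 < 2 < 3 < 4 < 5. Listing each simplex with vertices in this order, K has dimension 1 with simplices:

  0-simplices (5): [1], [2], [3], [4], [5]
  1-simplices (5): [1,2], [1,3], [2,4], [3,5], [4,5]

so the chain groups are C_0 ≅ Z^5, C_1 ≅ Z^5.

∂_1: C_1 → C_0 is given by ∂[p,q] = [q] − [p]. For instance
  ∂[1,2] = [2] − [1].
The resulting 5×5 matrix has rank 4, and its Smith normal form has invariant factors (1,1,1,1).

From H_k ≅ ker(∂_k) / im(∂_{k+1}) we obtain:

  H_0: rank C_0 − rank ∂_1 = 5 − 4 = 1, and the invariant factors of ∂_1 are all 1, so H_0 ≅ Z.

(K is a triangulation of the circle S^1.)

H_0 ≅ Z.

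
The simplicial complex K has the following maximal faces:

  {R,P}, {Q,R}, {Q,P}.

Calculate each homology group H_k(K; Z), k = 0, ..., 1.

We work with the vertex ordering P < Q < R. The simplices of K, each written with vertices in increasing order, are:

  0-simplices (3): P, Q, R
  1-simplices (3): PQ, PR, QR

so the chain groups are C_0 ≅ Z^3, C_1 ≅ Z^3.

Boundary ∂_1: C_1 → C_0 maps an edge to its endpoints' difference, ∂[p,q] = q − p. For instance
  ∂QR = R − Q.
The 3×3 boundary matrix has rank 2 and Smith normal form diag(1,1).

Now H_k = ker ∂_k / im ∂_{k+1}, so:

  H_0: rank C_0 − rank ∂_1 = 3 − 2 = 1, and the invariant factors of ∂_1 are all 1, so H_0 ≅ Z.
  H_1: rank ker ∂_1 − rank ∂_2 = (3 − 2) − 0 = 1, and there is no ∂_2, so H_1 ≅ Z.

(K is a triangulation of the circle S^1.)

H_0 ≅ Z,  H_1 ≅ Z.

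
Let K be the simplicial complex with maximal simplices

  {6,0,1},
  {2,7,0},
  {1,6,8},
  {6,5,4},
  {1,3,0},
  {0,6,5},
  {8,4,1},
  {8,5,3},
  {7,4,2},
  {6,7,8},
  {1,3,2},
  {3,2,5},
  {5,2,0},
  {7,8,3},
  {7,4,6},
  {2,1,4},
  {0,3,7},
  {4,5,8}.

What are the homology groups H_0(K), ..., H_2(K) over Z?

Order the vertices as 0 < 1 < 2 < 3 < 4 < 5 < 6 < 7 < 8. Listing each simplex with vertices in this order, K has dimension 2 with simplices:

  0-simplices (9): [0], [1], [2], [3], [4], [5], [6], [7], [8]
  1-simplices (27): (27 of them)
  2-simplices (18): [0,1,3], [0,1,6], [0,2,5], [0,2,7], [0,3,7], [0,5,6], [1,2,3], [1,2,4], [1,4,8], [1,6,8], [2,3,5], [2,4,7], [3,5,8], [3,7,8], [4,5,6], [4,5,8], [4,6,7], [6,7,8]

giving chain groups C_0 ≅ Z^9, C_1 ≅ Z^27, C_2 ≅ Z^18.

The boundary map ∂_1: C_1 → C_0 maps an edge to its endpoints' difference, ∂[p,q] = q − p.
This gives a 9×27 integer matrix of rank 8; reducing to Smith normal form yields diagonal entries (1,1,1,1,1,1,1,1).

Boundary ∂_2: C_2 → C_1 sends each 2-simplex [p,q,r] to [q,r] − [p,r] + [p,q]. For instance
  ∂[1,2,3] = [2,3] − [1,3] + [1,2],
  ∂[6,7,8] = [7,8] − [6,8] + [6,7].
The 27×18 boundary matrix has rank 18 and Smith normal form diag(1,1,1,1,1,1,1,1,1,1,1,1,1,1,1,1,1,2).

Reading off H_k = ker ∂_k / im ∂_{k+1}:

  H_0: rank C_0 − rank ∂_1 = 9 − 8 = 1, and the invariant factors of ∂_1 are all 1, so H_0 = Z.
  H_1: rank ker ∂_1 − rank ∂_2 = (27 − 8) − 18 = 1, and ∂_2 has invariant factor 2 > 1, so H_1 = Z × Z/2.
  H_2: rank ker ∂_2 − rank ∂_3 = (18 − 18) − 0 = 0, and there is no ∂_3, so H_2 = 0.

(K is a triangulation of the Klein bottle.)

H_0 ≅ Z,  H_1 ≅ Z × Z/2,  H_2 = 0.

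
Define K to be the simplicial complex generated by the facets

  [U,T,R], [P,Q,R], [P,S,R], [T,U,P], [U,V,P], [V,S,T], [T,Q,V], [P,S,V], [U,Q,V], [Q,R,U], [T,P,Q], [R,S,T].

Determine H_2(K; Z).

Order the vertices as P < Q < R < S < T < U < V. Listing each simplex with vertices in this order, K has dimension 2 with simplices:

  0-simplices (7): P, Q, R, S, T, U, V
  1-simplices (18): PQ, PR, PS, PT, PU, PV, QR, QT, QU, QV, RS, RT, RU, ST, SV, TU, TV, UV
  2-simplices (12): PQR, PQT, PRS, PSV, PTU, PUV, QRU, QTV, QUV, RST, RTU, STV

so the chain groups are C_0 ≅ Z^7, C_1 ≅ Z^18, C_2 ≅ Z^12.

∂_1: C_1 → C_0 sends each edge [p,q] (with p < q) to q − p.
As a 7×18 matrix over Z this has rank 6, with invariant factors (1,1,1,1,1,1).

∂_2: C_2 → C_1 maps a triangle to the signed sum of its edges. For instance
  ∂STV = TV − SV + ST,
  ∂PRS = RS − PS + PR.
As a 18×12 matrix over Z this has rank 12, with invariant factors (1,1,1,1,1,1,1,1,1,1,1,2).

Reading off H_k = ker ∂_k / im ∂_{k+1}:

  H_2: rank ker ∂_2 − rank ∂_3 = (12 − 12) − 0 = 0, and there is no ∂_3, so H_2 ≅ 0.

H_2 = 0.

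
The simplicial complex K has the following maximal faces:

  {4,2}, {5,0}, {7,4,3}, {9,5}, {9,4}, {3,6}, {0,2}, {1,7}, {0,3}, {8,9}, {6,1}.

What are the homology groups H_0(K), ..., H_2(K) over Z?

We work with the vertex ordering 0 < 1 < 2 < 3 < 4 < 5 < 6 < 7 < 8 < 9. The simplices of K, each written with vertices in increasing order, are:

  0-simplices (10): [0], [1], [2], [3], [4], [5], [6], [7], [8], [9]
  1-simplices (13): [0,2], [0,3], [0,5], [1,6], [1,7], [2,4], [3,4], [3,6], [3,7], [4,7], [4,9], [5,9], [8,9]
  2-simplices (1): [3,4,7]

Hence C_0 ≅ Z^10, C_1 ≅ Z^13, C_2 ≅ Z^1.

∂_1: C_1 → C_0 is given by ∂[p,q] = [q] − [p].
As a 10×13 matrix over Z this has rank 9, with invariant factors (1,1,1,1,1,1,1,1,1).

∂_2: C_2 → C_1 maps a triangle to the signed sum of its edges. For instance
  ∂[3,4,7] = [4,7] − [3,7] + [3,4].
This gives a 13×1 integer matrix of rank 1; reducing to Smith normal form yields diagonal entries (1).

From H_k ≅ ker(∂_k) / im(∂_{k+1}) we obtain:

  H_0: rank C_0 − rank ∂_1 = 10 − 9 = 1, and the invariant factors of ∂_1 are all 1, so H_0 = Z.
  H_1: rank ker ∂_1 − rank ∂_2 = (13 − 9) − 1 = 3, and the invariant factors of ∂_2 are all 1, so H_1 = Z^3.
  H_2: rank ker ∂_2 − rank ∂_3 = (1 − 1) − 0 = 0, and there is no ∂_3, so H_2 = 0.

As a check, the Euler characteristic is 10 − 13 + 1 = -2, which agrees with 1 − 3 + 0 = -2.

H_0 = Z,  H_1 = Z^3,  H_2 = 0.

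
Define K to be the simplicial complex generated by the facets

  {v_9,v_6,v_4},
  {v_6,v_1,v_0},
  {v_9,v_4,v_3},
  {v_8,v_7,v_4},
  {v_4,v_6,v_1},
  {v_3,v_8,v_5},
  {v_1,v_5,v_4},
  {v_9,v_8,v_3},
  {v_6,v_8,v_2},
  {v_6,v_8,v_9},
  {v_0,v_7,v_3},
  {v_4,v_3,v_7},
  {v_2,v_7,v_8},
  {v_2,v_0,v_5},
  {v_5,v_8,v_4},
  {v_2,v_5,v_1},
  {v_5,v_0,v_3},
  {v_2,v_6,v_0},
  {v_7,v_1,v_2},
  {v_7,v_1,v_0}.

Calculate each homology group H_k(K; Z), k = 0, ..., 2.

Fix the vertex order v_0 < v_1 < v_2 < v_3 < v_4 < v_5 < v_6 < v_7 < v_8 < v_9 and write every simplex with vertices in increasing order. Then dim K = 2 and the simplices of K are:

  0-simplices (10): [v_0], [v_1], [v_2], [v_3], [v_4], [v_5], [v_6], [v_7], [v_8], [v_9]
  1-simplices (30): (30 of them)
  2-simplices (20): (20 of them)

Hence C_0 ≅ Z^10, C_1 ≅ Z^30, C_2 ≅ Z^20.

∂_1: C_1 → C_0 is given by ∂[p,q] = [q] − [p].
As a 10×30 matrix over Z this has rank 9, with invariant factors (1,1,1,1,1,1,1,1,1).

The boundary map ∂_2: C_2 → C_1 acts by ∂[p,q,r] = [q,r] − [p,r] + [p,q]. For instance
  ∂[v_0,v_3,v_5] = [v_3,v_5] − [v_0,v_5] + [v_0,v_3],
  ∂[v_1,v_2,v_5] = [v_2,v_5] − [v_1,v_5] + [v_1,v_2].
As a 30×20 matrix over Z this has rank 20, with invariant factors (1,1,1,1,1,1,1,1,1,1,1,1,1,1,1,1,1,1,1,2).

Now H_k = ker ∂_k / im ∂_{k+1}, so:

  H_0: rank C_0 − rank ∂_1 = 10 − 9 = 1, and the invariant factors of ∂_1 are all 1, so H_0 ≅ Z.
  H_1: rank ker ∂_1 − rank ∂_2 = (30 − 9) − 20 = 1, and ∂_2 has invariant factor 2 > 1, so H_1 ≅ Z ⊕ Z/2.
  H_2: rank ker ∂_2 − rank ∂_3 = (20 − 20) − 0 = 0, and there is no ∂_3, so H_2 ≅ 0.

As a check, the Euler characteristic is 10 − 30 + 20 = 0, which agrees with 1 − 1 + 0 = 0.
(K is a triangulation of the Klein bottle.)

H_0 ≅ Z,  H_1 ≅ Z ⊕ Z/2,  H_2 = 0.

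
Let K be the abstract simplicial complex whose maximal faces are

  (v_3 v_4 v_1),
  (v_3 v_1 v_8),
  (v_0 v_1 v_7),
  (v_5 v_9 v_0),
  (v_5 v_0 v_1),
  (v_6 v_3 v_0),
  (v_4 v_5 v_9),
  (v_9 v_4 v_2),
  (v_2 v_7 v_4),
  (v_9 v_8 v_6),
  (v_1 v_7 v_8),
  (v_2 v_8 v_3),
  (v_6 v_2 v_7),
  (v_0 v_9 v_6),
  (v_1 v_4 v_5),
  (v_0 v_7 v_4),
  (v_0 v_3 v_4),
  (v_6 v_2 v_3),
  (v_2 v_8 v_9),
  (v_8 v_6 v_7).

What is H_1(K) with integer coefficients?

H_1 ≅ Z ⊕ Z_2.

Take the total order v_0 < v_1 < v_2 < v_3 < v_4 < v_5 < v_6 < v_7 < v_8 < v_9 on the vertex set. Then K (dimension 2) consists of the simplices:

  0-simplices (10): [v_0], [v_1], [v_2], [v_3], [v_4], [v_5], [v_6], [v_7], [v_8], [v_9]
  1-simplices (30): (30 of them)
  2-simplices (20): (20 of them)

Hence C_0 ≅ Z^10, C_1 ≅ Z^30, C_2 ≅ Z^20.

The boundary map ∂_1: C_1 → C_0 is given by ∂[p,q] = [q] − [p]. For instance
  ∂[v_4,v_5] = [v_5] − [v_4].
The 10×30 boundary matrix has rank 9 and Smith normal form diag(1,1,1,1,1,1,1,1,1).

∂_2: C_2 → C_1 sends each 2-simplex [p,q,r] to [q,r] − [p,r] + [p,q]. For instance
  ∂[v_0,v_5,v_9] = [v_5,v_9] − [v_0,v_9] + [v_0,v_5],
  ∂[v_1,v_3,v_4] = [v_3,v_4] − [v_1,v_4] + [v_1,v_3].
The 30×20 boundary matrix has rank 20 and Smith normal form diag(1,1,1,1,1,1,1,1,1,1,1,1,1,1,1,1,1,1,1,2).

From H_k ≅ ker(∂_k) / im(∂_{k+1}) we obtain:

  H_1: rank ker ∂_1 − rank ∂_2 = (30 − 9) − 20 = 1, and ∂_2 has invariant factor 2 > 1, so H_1 = Z ⊕ Z_2.

(K is a triangulation of the Klein bottle.)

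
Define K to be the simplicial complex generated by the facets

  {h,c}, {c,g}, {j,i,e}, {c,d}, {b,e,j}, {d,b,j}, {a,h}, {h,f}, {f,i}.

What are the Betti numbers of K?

b_0 = 1, b_1 = 1, b_2 = 0.

Fix the vertex order a < b < c < d < e < f < g < h < i < j and write every simplex with vertices in increasing order. Then dim K = 2 and the simplices of K are:

  0-simplices (10): a, b, c, d, e, f, g, h, i, j
  1-simplices (13): ah, bd, be, bj, cd, cg, ch, dj, ei, ej, fh, fi, ij
  2-simplices (3): bdj, bej, eij

Hence C_0 ≅ Z^10, C_1 ≅ Z^13, C_2 ≅ Z^3.

Boundary ∂_1: C_1 → C_0 is given by ∂[p,q] = [q] − [p]. For instance
  ∂be = e − b.
The 10×13 boundary matrix has rank 9 and Smith normal form diag(1,1,1,1,1,1,1,1,1).

∂_2: C_2 → C_1 acts by ∂[p,q,r] = [q,r] − [p,r] + [p,q]. For instance
  ∂bej = ej − bj + be,
  ∂bdj = dj − bj + bd.
This gives a 13×3 integer matrix of rank 3; reducing to Smith normal form yields diagonal entries (1,1,1).

From H_k ≅ ker(∂_k) / im(∂_{k+1}) we obtain:

  H_0: rank C_0 − rank ∂_1 = 10 − 9 = 1, and the invariant factors of ∂_1 are all 1, so H_0 = Z.
  H_1: rank ker ∂_1 − rank ∂_2 = (13 − 9) − 3 = 1, and the invariant factors of ∂_2 are all 1, so H_1 = Z.
  H_2: rank ker ∂_2 − rank ∂_3 = (3 − 3) − 0 = 0, and there is no ∂_3, so H_2 = 0.

As a check, the Euler characteristic is 10 − 13 + 3 = 0, which agrees with 1 − 1 + 0 = 0.

Hence the Betti numbers are b_0 = 1, b_1 = 1, b_2 = 0.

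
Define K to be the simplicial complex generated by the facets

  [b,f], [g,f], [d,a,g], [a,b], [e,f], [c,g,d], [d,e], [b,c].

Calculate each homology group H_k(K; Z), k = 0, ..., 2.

H_0 ≅ Z,  H_1 ≅ Z^3,  H_2 = 0.

We work with the vertex ordering a < b < c < d < e < f < g. The simplices of K, each written with vertices in increasing order, are:

  0-simplices (7): a, b, c, d, e, f, g
  1-simplices (11): ab, ad, ag, bc, bf, cd, cg, de, dg, ef, fg
  2-simplices (2): adg, cdg

so the chain groups are C_0 ≅ Z^7, C_1 ≅ Z^11, C_2 ≅ Z^2.

∂_1: C_1 → C_0 maps an edge to its endpoints' difference, ∂[p,q] = q − p.
The 7×11 boundary matrix has rank 6 and Smith normal form diag(1,1,1,1,1,1).

Boundary ∂_2: C_2 → C_1 sends each 2-simplex [p,q,r] to [q,r] − [p,r] + [p,q]. For instance
  ∂cdg = dg − cg + cd,
  ∂adg = dg − ag + ad.
This gives a 11×2 integer matrix of rank 2; reducing to Smith normal form yields diagonal entries (1,1).

Reading off H_k = ker ∂_k / im ∂_{k+1}:

  H_0: rank C_0 − rank ∂_1 = 7 − 6 = 1, and the invariant factors of ∂_1 are all 1, so H_0 ≅ Z.
  H_1: rank ker ∂_1 − rank ∂_2 = (11 − 6) − 2 = 3, and the invariant factors of ∂_2 are all 1, so H_1 ≅ Z^3.
  H_2: rank ker ∂_2 − rank ∂_3 = (2 − 2) − 0 = 0, and there is no ∂_3, so H_2 ≅ 0.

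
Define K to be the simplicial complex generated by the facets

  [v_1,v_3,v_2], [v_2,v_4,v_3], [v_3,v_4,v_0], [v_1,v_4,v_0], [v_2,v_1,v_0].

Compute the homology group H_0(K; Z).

H_0 = Z.

We work with the vertex ordering v_0 < v_1 < v_2 < v_3 < v_4. The simplices of K, each written with vertices in increasing order, are:

  0-simplices (5): [v_0], [v_1], [v_2], [v_3], [v_4]
  1-simplices (10): [v_0,v_1], [v_0,v_2], [v_0,v_3], [v_0,v_4], [v_1,v_2], [v_1,v_3], [v_1,v_4], [v_2,v_3], [v_2,v_4], [v_3,v_4]
  2-simplices (5): [v_0,v_1,v_2], [v_0,v_1,v_4], [v_0,v_3,v_4], [v_1,v_2,v_3], [v_2,v_3,v_4]

Hence C_0 ≅ Z^5, C_1 ≅ Z^10, C_2 ≅ Z^5.

∂_1: C_1 → C_0 maps an edge to its endpoints' difference, ∂[p,q] = q − p.
As a 5×10 matrix over Z this has rank 4, with invariant factors (1,1,1,1).

∂_2: C_2 → C_1 maps a triangle to the signed sum of its edges. For instance
  ∂[v_1,v_2,v_3] = [v_2,v_3] − [v_1,v_3] + [v_1,v_2],
  ∂[v_0,v_3,v_4] = [v_3,v_4] − [v_0,v_4] + [v_0,v_3].
The 10×5 boundary matrix has rank 5 and Smith normal form diag(1,1,1,1,1).

Reading off H_k = ker ∂_k / im ∂_{k+1}:

  H_0: rank C_0 − rank ∂_1 = 5 − 4 = 1, and the invariant factors of ∂_1 are all 1, so H_0 = Z.

(K is a triangulation of the Möbius band.)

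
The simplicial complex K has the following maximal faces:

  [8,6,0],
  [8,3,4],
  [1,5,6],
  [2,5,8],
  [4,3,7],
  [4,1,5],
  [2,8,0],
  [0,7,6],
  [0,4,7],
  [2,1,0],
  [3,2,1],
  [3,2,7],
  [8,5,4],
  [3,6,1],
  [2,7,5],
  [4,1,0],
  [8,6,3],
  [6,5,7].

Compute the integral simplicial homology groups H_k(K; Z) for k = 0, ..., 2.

Take the total order 0 < 1 < 2 < 3 < 4 < 5 < 6 < 7 < 8 on the vertex set. Then K (dimension 2) consists of the simplices:

  0-simplices (9): [0], [1], [2], [3], [4], [5], [6], [7], [8]
  1-simplices (27): (27 of them)
  2-simplices (18): [0,1,2], [0,1,4], [0,2,8], [0,4,7], [0,6,7], [0,6,8], [1,2,3], [1,3,6], [1,4,5], [1,5,6], [2,3,7], [2,5,7], [2,5,8], [3,4,7], [3,4,8], [3,6,8], [4,5,8], [5,6,7]

so the chain groups are C_0 ≅ Z^9, C_1 ≅ Z^27, C_2 ≅ Z^18.

Boundary ∂_1: C_1 → C_0 maps an edge to its endpoints' difference, ∂[p,q] = q − p. For instance
  ∂[0,7] = [7] − [0].
The 9×27 boundary matrix has rank 8 and Smith normal form diag(1,1,1,1,1,1,1,1).

The boundary map ∂_2: C_2 → C_1 acts by ∂[p,q,r] = [q,r] − [p,r] + [p,q]. For instance
  ∂[0,1,2] = [1,2] − [0,2] + [0,1],
  ∂[0,6,8] = [6,8] − [0,8] + [0,6].
The 27×18 boundary matrix has rank 17 and Smith normal form diag(1,1,1,1,1,1,1,1,1,1,1,1,1,1,1,1,1).

Now H_k = ker ∂_k / im ∂_{k+1}, so:

  H_0: rank C_0 − rank ∂_1 = 9 − 8 = 1, and the invariant factors of ∂_1 are all 1, so H_0 ≅ Z.
  H_1: rank ker ∂_1 − rank ∂_2 = (27 − 8) − 17 = 2, and the invariant factors of ∂_2 are all 1, so H_1 ≅ Z^2.
  H_2: rank ker ∂_2 − rank ∂_3 = (18 − 17) − 0 = 1, and there is no ∂_3, so H_2 ≅ Z.

(K is a triangulation of the torus T^2.)

H_0 ≅ Z,  H_1 ≅ Z^2,  H_2 ≅ Z.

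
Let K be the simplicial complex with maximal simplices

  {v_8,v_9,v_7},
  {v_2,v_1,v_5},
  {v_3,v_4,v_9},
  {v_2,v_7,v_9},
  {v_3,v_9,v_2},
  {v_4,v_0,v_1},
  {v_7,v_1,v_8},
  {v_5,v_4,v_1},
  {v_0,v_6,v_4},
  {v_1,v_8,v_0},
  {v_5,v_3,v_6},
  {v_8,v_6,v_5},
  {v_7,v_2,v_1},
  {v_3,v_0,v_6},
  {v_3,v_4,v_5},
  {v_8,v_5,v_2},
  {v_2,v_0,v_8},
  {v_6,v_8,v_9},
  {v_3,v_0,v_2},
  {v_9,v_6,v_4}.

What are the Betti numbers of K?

b_0 = 1, b_1 = 1, b_2 = 0.

K has 10 vertices, 30 edges, 20 triangles.
rank ∂_0 = 0, rank ∂_1 = 9 ⇒ b_0 = 10 − 0 − 9 = 1; all invariant factors of ∂_1 are 1 so no torsion. So H_0 = Z.
rank ∂_1 = 9, rank ∂_2 = 20 ⇒ b_1 = 30 − 9 − 20 = 1; ∂_2 has invariant factor(s) [2] giving torsion. So H_1 = Z ⊕ Z/2.
rank ∂_2 = 20, rank ∂_3 = 0 ⇒ b_2 = 20 − 20 − 0 = 0. So H_2 = 0.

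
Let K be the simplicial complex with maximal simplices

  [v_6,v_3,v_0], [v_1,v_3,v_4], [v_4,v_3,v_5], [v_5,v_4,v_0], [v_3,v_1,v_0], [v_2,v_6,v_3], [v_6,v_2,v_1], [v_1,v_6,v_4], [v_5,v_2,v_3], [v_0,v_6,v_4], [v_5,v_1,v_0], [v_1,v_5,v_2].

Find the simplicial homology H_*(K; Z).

Fix the vertex order v_0 < v_1 < v_2 < v_3 < v_4 < v_5 < v_6 and write every simplex with vertices in increasing order. Then dim K = 2 and the simplices of K are:

  0-simplices (7): [v_0], [v_1], [v_2], [v_3], [v_4], [v_5], [v_6]
  1-simplices (18): (18 of them)
  2-simplices (12): (12 of them)

Hence C_0 ≅ Z^7, C_1 ≅ Z^18, C_2 ≅ Z^12.

∂_1: C_1 → C_0 maps an edge to its endpoints' difference, ∂[p,q] = q − p. For instance
  ∂[v_1,v_5] = [v_5] − [v_1].
The resulting 7×18 matrix has rank 6, and its Smith normal form has invariant factors (1,1,1,1,1,1).

Boundary ∂_2: C_2 → C_1 sends each 2-simplex [p,q,r] to [q,r] − [p,r] + [p,q]. For instance
  ∂[v_1,v_2,v_6] = [v_2,v_6] − [v_1,v_6] + [v_1,v_2],
  ∂[v_0,v_4,v_6] = [v_4,v_6] − [v_0,v_6] + [v_0,v_4].
The resulting 18×12 matrix has rank 12, and its Smith normal form has invariant factors (1,1,1,1,1,1,1,1,1,1,1,2).

Reading off H_k = ker ∂_k / im ∂_{k+1}:

  H_0: rank C_0 − rank ∂_1 = 7 − 6 = 1, and the invariant factors of ∂_1 are all 1, so H_0 = Z.
  H_1: rank ker ∂_1 − rank ∂_2 = (18 − 6) − 12 = 0, and ∂_2 has invariant factor 2 > 1, so H_1 = Z/2.
  H_2: rank ker ∂_2 − rank ∂_3 = (12 − 12) − 0 = 0, and there is no ∂_3, so H_2 = 0.

H_0 = Z,  H_1 = Z/2,  H_2 = 0.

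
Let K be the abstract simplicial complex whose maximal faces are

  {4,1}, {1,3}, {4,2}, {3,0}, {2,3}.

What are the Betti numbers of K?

b_0 = 1, b_1 = 1.

Fix the vertex order 0 < 1 < 2 < 3 < 4 and write every simplex with vertices in increasing order. Then dim K = 1 and the simplices of K are:

  0-simplices (5): [0], [1], [2], [3], [4]
  1-simplices (5): [0,3], [1,3], [1,4], [2,3], [2,4]

giving chain groups C_0 ≅ Z^5, C_1 ≅ Z^5.

The boundary map ∂_1: C_1 → C_0 maps an edge to its endpoints' difference, ∂[p,q] = q − p.
This gives a 5×5 integer matrix of rank 4; reducing to Smith normal form yields diagonal entries (1,1,1,1).

From H_k ≅ ker(∂_k) / im(∂_{k+1}) we obtain:

  H_0: rank C_0 − rank ∂_1 = 5 − 4 = 1, and the invariant factors of ∂_1 are all 1, so H_0 ≅ Z.
  H_1: rank ker ∂_1 − rank ∂_2 = (5 − 4) − 0 = 1, and there is no ∂_2, so H_1 ≅ Z.

As a check, the Euler characteristic is 5 − 5 = 0, which agrees with 1 − 1 = 0.

Hence the Betti numbers are b_0 = 1, b_1 = 1.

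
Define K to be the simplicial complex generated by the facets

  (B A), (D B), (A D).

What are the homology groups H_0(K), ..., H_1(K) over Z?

Fix the vertex order A < B < D and write every simplex with vertices in increasing order. Then dim K = 1 and the simplices of K are:

  0-simplices (3): A, B, D
  1-simplices (3): AB, AD, BD

giving chain groups C_0 ≅ Z^3, C_1 ≅ Z^3.

∂_1: C_1 → C_0 maps an edge to its endpoints' difference, ∂[p,q] = q − p. For instance
  ∂AB = B − A.
This gives a 3×3 integer matrix of rank 2; reducing to Smith normal form yields diagonal entries (1,1).

Now H_k = ker ∂_k / im ∂_{k+1}, so:

  H_0: rank C_0 − rank ∂_1 = 3 − 2 = 1, and the invariant factors of ∂_1 are all 1, so H_0 = Z.
  H_1: rank ker ∂_1 − rank ∂_2 = (3 − 2) − 0 = 1, and there is no ∂_2, so H_1 = Z.

As a check, the Euler characteristic is 3 − 3 = 0, which agrees with 1 − 1 = 0.
(K is a triangulation of the circle S^1.)

H_0 ≅ Z,  H_1 ≅ Z.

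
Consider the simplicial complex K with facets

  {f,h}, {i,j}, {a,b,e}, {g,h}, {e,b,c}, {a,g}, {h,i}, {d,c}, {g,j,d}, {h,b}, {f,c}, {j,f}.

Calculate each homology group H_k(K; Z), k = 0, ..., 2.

Take the total order a < b < c < d < e < f < g < h < i < j on the vertex set. Then K (dimension 2) consists of the simplices:

  0-simplices (10): a, b, c, d, e, f, g, h, i, j
  1-simplices (17): ab, ae, ag, bc, be, bh, cd, ce, cf, dg, dj, fh, fj, gh, gj, hi, ij
  2-simplices (3): abe, bce, dgj

so the chain groups are C_0 ≅ Z^10, C_1 ≅ Z^17, C_2 ≅ Z^3.

∂_1: C_1 → C_0 maps an edge to its endpoints' difference, ∂[p,q] = q − p. For instance
  ∂bc = c − b.
The resulting 10×17 matrix has rank 9, and its Smith normal form has invariant factors (1,1,1,1,1,1,1,1,1).

Boundary ∂_2: C_2 → C_1 sends each 2-simplex [p,q,r] to [q,r] − [p,r] + [p,q]. For instance
  ∂bce = ce − be + bc,
  ∂dgj = gj − dj + dg.
As a 17×3 matrix over Z this has rank 3, with invariant factors (1,1,1).

Now H_k = ker ∂_k / im ∂_{k+1}, so:

  H_0: rank C_0 − rank ∂_1 = 10 − 9 = 1, and the invariant factors of ∂_1 are all 1, so H_0 ≅ Z.
  H_1: rank ker ∂_1 − rank ∂_2 = (17 − 9) − 3 = 5, and the invariant factors of ∂_2 are all 1, so H_1 ≅ Z^5.
  H_2: rank ker ∂_2 − rank ∂_3 = (3 − 3) − 0 = 0, and there is no ∂_3, so H_2 ≅ 0.

H_0 ≅ Z,  H_1 ≅ Z^5,  H_2 = 0.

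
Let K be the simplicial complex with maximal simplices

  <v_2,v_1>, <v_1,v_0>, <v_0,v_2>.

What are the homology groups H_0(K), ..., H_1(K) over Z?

H_0 = Z,  H_1 = Z.

Fix the vertex order v_0 < v_1 < v_2 and write every simplex with vertices in increasing order. Then dim K = 1 and the simplices of K are:

  0-simplices (3): [v_0], [v_1], [v_2]
  1-simplices (3): [v_0,v_1], [v_0,v_2], [v_1,v_2]

Hence C_0 ≅ Z^3, C_1 ≅ Z^3.

∂_1: C_1 → C_0 maps an edge to its endpoints' difference, ∂[p,q] = q − p. For instance
  ∂[v_0,v_1] = [v_1] − [v_0].
This gives a 3×3 integer matrix of rank 2; reducing to Smith normal form yields diagonal entries (1,1).

Reading off H_k = ker ∂_k / im ∂_{k+1}:

  H_0: rank C_0 − rank ∂_1 = 3 − 2 = 1, and the invariant factors of ∂_1 are all 1, so H_0 ≅ Z.
  H_1: rank ker ∂_1 − rank ∂_2 = (3 − 2) − 0 = 1, and there is no ∂_2, so H_1 ≅ Z.

As a check, the Euler characteristic is 3 − 3 = 0, which agrees with 1 − 1 = 0.
(K is a triangulation of the circle S^1.)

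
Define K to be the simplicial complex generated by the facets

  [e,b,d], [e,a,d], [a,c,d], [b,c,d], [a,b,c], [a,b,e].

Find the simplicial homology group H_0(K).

We work with the vertex ordering a < b < c < d < e. The simplices of K, each written with vertices in increasing order, are:

  0-simplices (5): a, b, c, d, e
  1-simplices (9): ab, ac, ad, ae, bc, bd, be, cd, de
  2-simplices (6): abc, abe, acd, ade, bcd, bde

so the chain groups are C_0 ≅ Z^5, C_1 ≅ Z^9, C_2 ≅ Z^6.

Boundary ∂_1: C_1 → C_0 sends each edge [p,q] (with p < q) to q − p. For instance
  ∂ae = e − a.
The resulting 5×9 matrix has rank 4, and its Smith normal form has invariant factors (1,1,1,1).

The boundary map ∂_2: C_2 → C_1 sends each 2-simplex [p,q,r] to [q,r] − [p,r] + [p,q]. For instance
  ∂abc = bc − ac + ab,
  ∂bde = de − be + bd.
This gives a 9×6 integer matrix of rank 5; reducing to Smith normal form yields diagonal entries (1,1,1,1,1).

From H_k ≅ ker(∂_k) / im(∂_{k+1}) we obtain:

  H_0: rank C_0 − rank ∂_1 = 5 − 4 = 1, and the invariant factors of ∂_1 are all 1, so H_0 ≅ Z.

H_0 = Z.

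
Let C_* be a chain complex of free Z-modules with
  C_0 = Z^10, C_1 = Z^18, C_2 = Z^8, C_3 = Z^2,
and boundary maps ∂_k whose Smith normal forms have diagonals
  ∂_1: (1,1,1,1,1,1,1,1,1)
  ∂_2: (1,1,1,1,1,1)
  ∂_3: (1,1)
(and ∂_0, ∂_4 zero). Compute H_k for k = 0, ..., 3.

H_0 = Z,  H_1 = Z^3,  H_2 = 0,  H_3 = 0.

H_0: b_0 = 10 − 0 − 9 = 1; torsion from ∂_1 factors > 1: none. So H_0 = Z.
H_1: b_1 = 18 − 9 − 6 = 3; torsion from ∂_2 factors > 1: none. So H_1 = Z^3.
H_2: b_2 = 8 − 6 − 2 = 0; torsion from ∂_3 factors > 1: none. So H_2 = 0.
H_3: b_3 = 2 − 2 − 0 = 0; torsion from ∂_4 factors > 1: none. So H_3 = 0.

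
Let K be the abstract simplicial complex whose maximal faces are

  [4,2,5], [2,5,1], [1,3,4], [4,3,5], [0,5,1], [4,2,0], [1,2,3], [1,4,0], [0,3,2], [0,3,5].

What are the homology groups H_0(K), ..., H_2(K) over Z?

We work with the vertex ordering 0 < 1 < 2 < 3 < 4 < 5. The simplices of K, each written with vertices in increasing order, are:

  0-simplices (6): [0], [1], [2], [3], [4], [5]
  1-simplices (15): [0,1], [0,2], [0,3], [0,4], [0,5], [1,2], [1,3], [1,4], [1,5], [2,3], [2,4], [2,5], [3,4], [3,5], [4,5]
  2-simplices (10): [0,1,4], [0,1,5], [0,2,3], [0,2,4], [0,3,5], [1,2,3], [1,2,5], [1,3,4], [2,4,5], [3,4,5]

giving chain groups C_0 ≅ Z^6, C_1 ≅ Z^15, C_2 ≅ Z^10.

Boundary ∂_1: C_1 → C_0 is given by ∂[p,q] = [q] − [p].
The 6×15 boundary matrix has rank 5 and Smith normal form diag(1,1,1,1,1).

∂_2: C_2 → C_1 maps a triangle to the signed sum of its edges. For instance
  ∂[0,1,4] = [1,4] − [0,4] + [0,1],
  ∂[0,1,5] = [1,5] − [0,5] + [0,1].
The 15×10 boundary matrix has rank 10 and Smith normal form diag(1,1,1,1,1,1,1,1,1,2).

Reading off H_k = ker ∂_k / im ∂_{k+1}:

  H_0: rank C_0 − rank ∂_1 = 6 − 5 = 1, and the invariant factors of ∂_1 are all 1, so H_0 = Z.
  H_1: rank ker ∂_1 − rank ∂_2 = (15 − 5) − 10 = 0, and ∂_2 has invariant factor 2 > 1, so H_1 = Z/2.
  H_2: rank ker ∂_2 − rank ∂_3 = (10 − 10) − 0 = 0, and there is no ∂_3, so H_2 = 0.

As a check, the Euler characteristic is 6 − 15 + 10 = 1, which agrees with 1 − 0 + 0 = 1.

H_0 = Z,  H_1 = Z/2,  H_2 = 0.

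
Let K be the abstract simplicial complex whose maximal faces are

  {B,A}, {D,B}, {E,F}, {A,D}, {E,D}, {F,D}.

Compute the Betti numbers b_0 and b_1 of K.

We work with the vertex ordering A < B < D < E < F. The simplices of K, each written with vertices in increasing order, are:

  0-simplices (5): A, B, D, E, F
  1-simplices (6): AB, AD, BD, DE, DF, EF

so the chain groups are C_0 ≅ Z^5, C_1 ≅ Z^6.

∂_1: C_1 → C_0 sends each edge [p,q] (with p < q) to q − p. For instance
  ∂AB = B − A.
This gives a 5×6 integer matrix of rank 4; reducing to Smith normal form yields diagonal entries (1,1,1,1).

From H_k ≅ ker(∂_k) / im(∂_{k+1}) we obtain:

  H_0: rank C_0 − rank ∂_1 = 5 − 4 = 1, and the invariant factors of ∂_1 are all 1, so H_0 ≅ Z.
  H_1: rank ker ∂_1 − rank ∂_2 = (6 − 4) − 0 = 2, and there is no ∂_2, so H_1 ≅ Z^2.

Hence the Betti numbers are b_0 = 1, b_1 = 2.

b_0 = 1, b_1 = 2.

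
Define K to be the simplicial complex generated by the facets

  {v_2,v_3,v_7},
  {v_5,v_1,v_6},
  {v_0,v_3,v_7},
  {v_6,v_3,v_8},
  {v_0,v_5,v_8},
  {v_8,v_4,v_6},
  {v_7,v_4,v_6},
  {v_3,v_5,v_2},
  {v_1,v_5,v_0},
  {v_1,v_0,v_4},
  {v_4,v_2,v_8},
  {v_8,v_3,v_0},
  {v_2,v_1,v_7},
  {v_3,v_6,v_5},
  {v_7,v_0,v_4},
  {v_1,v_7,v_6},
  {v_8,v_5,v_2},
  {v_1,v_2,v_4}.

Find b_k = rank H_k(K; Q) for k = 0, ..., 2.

Take the total order v_0 < v_1 < v_2 < v_3 < v_4 < v_5 < v_6 < v_7 < v_8 on the vertex set. Then K (dimension 2) consists of the simplices:

  0-simplices (9): [v_0], [v_1], [v_2], [v_3], [v_4], [v_5], [v_6], [v_7], [v_8]
  1-simplices (27): (27 of them)
  2-simplices (18): (18 of them)

giving chain groups C_0 ≅ Z^9, C_1 ≅ Z^27, C_2 ≅ Z^18.

∂_1: C_1 → C_0 is given by ∂[p,q] = [q] − [p]. For instance
  ∂[v_0,v_8] = [v_8] − [v_0].
The resulting 9×27 matrix has rank 8, and its Smith normal form has invariant factors (1,1,1,1,1,1,1,1).

∂_2: C_2 → C_1 acts by ∂[p,q,r] = [q,r] − [p,r] + [p,q]. For instance
  ∂[v_4,v_6,v_7] = [v_6,v_7] − [v_4,v_7] + [v_4,v_6],
  ∂[v_3,v_6,v_8] = [v_6,v_8] − [v_3,v_8] + [v_3,v_6].
This gives a 27×18 integer matrix of rank 18; reducing to Smith normal form yields diagonal entries (1,1,1,1,1,1,1,1,1,1,1,1,1,1,1,1,1,2).

Computing H_k = (kernel of ∂_k) / (image of ∂_{k+1}):

  H_0: rank C_0 − rank ∂_1 = 9 − 8 = 1, and the invariant factors of ∂_1 are all 1, so H_0 = Z.
  H_1: rank ker ∂_1 − rank ∂_2 = (27 − 8) − 18 = 1, and ∂_2 has invariant factor 2 > 1, so H_1 = Z ⊕ Z/2Z.
  H_2: rank ker ∂_2 − rank ∂_3 = (18 − 18) − 0 = 0, and there is no ∂_3, so H_2 = 0.

As a check, the Euler characteristic is 9 − 27 + 18 = 0, which agrees with 1 − 1 + 0 = 0.

Hence the Betti numbers are b_0 = 1, b_1 = 1, b_2 = 0.

b_0 = 1, b_1 = 1, b_2 = 0.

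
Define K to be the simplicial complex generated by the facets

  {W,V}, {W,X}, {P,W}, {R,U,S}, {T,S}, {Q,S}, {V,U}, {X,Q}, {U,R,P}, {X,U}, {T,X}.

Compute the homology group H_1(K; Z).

H_1 ≅ Z^4.

Take the total order P < Q < R < S < T < U < V < W < X on the vertex set. Then K (dimension 2) consists of the simplices:

  0-simplices (9): P, Q, R, S, T, U, V, W, X
  1-simplices (14): PR, PU, PW, QS, QX, RS, RU, ST, SU, TX, UV, UX, VW, WX
  2-simplices (2): PRU, RSU

so the chain groups are C_0 ≅ Z^9, C_1 ≅ Z^14, C_2 ≅ Z^2.

Boundary ∂_1: C_1 → C_0 maps an edge to its endpoints' difference, ∂[p,q] = q − p.
This gives a 9×14 integer matrix of rank 8; reducing to Smith normal form yields diagonal entries (1,1,1,1,1,1,1,1).

The boundary map ∂_2: C_2 → C_1 maps a triangle to the signed sum of its edges. For instance
  ∂RSU = SU − RU + RS,
  ∂PRU = RU − PU + PR.
The 14×2 boundary matrix has rank 2 and Smith normal form diag(1,1).

From H_k ≅ ker(∂_k) / im(∂_{k+1}) we obtain:

  H_1: rank ker ∂_1 − rank ∂_2 = (14 − 8) − 2 = 4, and the invariant factors of ∂_2 are all 1, so H_1 ≅ Z^4.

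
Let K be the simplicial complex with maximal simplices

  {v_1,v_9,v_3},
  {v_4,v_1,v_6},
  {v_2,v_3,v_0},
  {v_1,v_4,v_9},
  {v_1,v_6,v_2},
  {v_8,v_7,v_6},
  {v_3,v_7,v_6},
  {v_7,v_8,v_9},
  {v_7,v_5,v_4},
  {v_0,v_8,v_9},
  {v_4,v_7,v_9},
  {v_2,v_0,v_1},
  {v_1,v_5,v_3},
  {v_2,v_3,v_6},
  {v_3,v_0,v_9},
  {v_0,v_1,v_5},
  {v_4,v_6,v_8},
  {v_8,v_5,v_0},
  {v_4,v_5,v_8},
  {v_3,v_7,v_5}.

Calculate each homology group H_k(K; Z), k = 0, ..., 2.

H_0 = Z,  H_1 = Z ⊕ Z/2,  H_2 = 0.

Order the vertices as v_0 < v_1 < v_2 < v_3 < v_4 < v_5 < v_6 < v_7 < v_8 < v_9. Listing each simplex with vertices in this order, K has dimension 2 with simplices:

  0-simplices (10): [v_0], [v_1], [v_2], [v_3], [v_4], [v_5], [v_6], [v_7], [v_8], [v_9]
  1-simplices (30): (30 of them)
  2-simplices (20): (20 of them)

giving chain groups C_0 ≅ Z^10, C_1 ≅ Z^30, C_2 ≅ Z^20.

Boundary ∂_1: C_1 → C_0 sends each edge [p,q] (with p < q) to q − p. For instance
  ∂[v_0,v_5] = [v_5] − [v_0].
This gives a 10×30 integer matrix of rank 9; reducing to Smith normal form yields diagonal entries (1,1,1,1,1,1,1,1,1).

The boundary map ∂_2: C_2 → C_1 sends each 2-simplex [p,q,r] to [q,r] − [p,r] + [p,q]. For instance
  ∂[v_0,v_2,v_3] = [v_2,v_3] − [v_0,v_3] + [v_0,v_2],
  ∂[v_0,v_3,v_9] = [v_3,v_9] − [v_0,v_9] + [v_0,v_3].
The 30×20 boundary matrix has rank 20 and Smith normal form diag(1,1,1,1,1,1,1,1,1,1,1,1,1,1,1,1,1,1,1,2).

Now H_k = ker ∂_k / im ∂_{k+1}, so:

  H_0: rank C_0 − rank ∂_1 = 10 − 9 = 1, and the invariant factors of ∂_1 are all 1, so H_0 = Z.
  H_1: rank ker ∂_1 − rank ∂_2 = (30 − 9) − 20 = 1, and ∂_2 has invariant factor 2 > 1, so H_1 = Z ⊕ Z/2.
  H_2: rank ker ∂_2 − rank ∂_3 = (20 − 20) − 0 = 0, and there is no ∂_3, so H_2 = 0.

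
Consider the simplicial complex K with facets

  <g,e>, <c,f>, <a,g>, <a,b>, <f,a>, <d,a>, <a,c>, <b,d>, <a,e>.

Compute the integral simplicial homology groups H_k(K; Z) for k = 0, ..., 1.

H_0 ≅ Z,  H_1 ≅ Z^3.

Take the total order a < b < c < d < e < f < g on the vertex set. Then K (dimension 1) consists of the simplices:

  0-simplices (7): a, b, c, d, e, f, g
  1-simplices (9): ab, ac, ad, ae, af, ag, bd, cf, eg

Hence C_0 ≅ Z^7, C_1 ≅ Z^9.

The boundary map ∂_1: C_1 → C_0 is given by ∂[p,q] = [q] − [p]. For instance
  ∂ab = b − a.
This gives a 7×9 integer matrix of rank 6; reducing to Smith normal form yields diagonal entries (1,1,1,1,1,1).

Computing H_k = (kernel of ∂_k) / (image of ∂_{k+1}):

  H_0: rank C_0 − rank ∂_1 = 7 − 6 = 1, and the invariant factors of ∂_1 are all 1, so H_0 = Z.
  H_1: rank ker ∂_1 − rank ∂_2 = (9 − 6) − 0 = 3, and there is no ∂_2, so H_1 = Z^3.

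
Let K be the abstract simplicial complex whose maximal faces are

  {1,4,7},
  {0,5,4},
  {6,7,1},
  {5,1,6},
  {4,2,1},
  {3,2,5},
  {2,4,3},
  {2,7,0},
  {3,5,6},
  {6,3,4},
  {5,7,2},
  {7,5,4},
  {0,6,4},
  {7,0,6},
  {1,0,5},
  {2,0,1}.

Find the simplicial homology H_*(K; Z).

H_0 = Z,  H_1 = Z^2,  H_2 = Z.

Take the total order 0 < 1 < 2 < 3 < 4 < 5 < 6 < 7 on the vertex set. Then K (dimension 2) consists of the simplices:

  0-simplices (8): [0], [1], [2], [3], [4], [5], [6], [7]
  1-simplices (24): (24 of them)
  2-simplices (16): [0,1,2], [0,1,5], [0,2,7], [0,4,5], [0,4,6], [0,6,7], [1,2,4], [1,4,7], [1,5,6], [1,6,7], [2,3,4], [2,3,5], [2,5,7], [3,4,6], [3,5,6], [4,5,7]

giving chain groups C_0 ≅ Z^8, C_1 ≅ Z^24, C_2 ≅ Z^16.

∂_1: C_1 → C_0 is given by ∂[p,q] = [q] − [p]. For instance
  ∂[6,7] = [7] − [6].
As a 8×24 matrix over Z this has rank 7, with invariant factors (1,1,1,1,1,1,1).

Boundary ∂_2: C_2 → C_1 acts by ∂[p,q,r] = [q,r] − [p,r] + [p,q]. For instance
  ∂[0,6,7] = [6,7] − [0,7] + [0,6],
  ∂[2,3,5] = [3,5] − [2,5] + [2,3].
This gives a 24×16 integer matrix of rank 15; reducing to Smith normal form yields diagonal entries (1,1,1,1,1,1,1,1,1,1,1,1,1,1,1).

Now H_k = ker ∂_k / im ∂_{k+1}, so:

  H_0: rank C_0 − rank ∂_1 = 8 − 7 = 1, and the invariant factors of ∂_1 are all 1, so H_0 = Z.
  H_1: rank ker ∂_1 − rank ∂_2 = (24 − 7) − 15 = 2, and the invariant factors of ∂_2 are all 1, so H_1 = Z^2.
  H_2: rank ker ∂_2 − rank ∂_3 = (16 − 15) − 0 = 1, and there is no ∂_3, so H_2 = Z.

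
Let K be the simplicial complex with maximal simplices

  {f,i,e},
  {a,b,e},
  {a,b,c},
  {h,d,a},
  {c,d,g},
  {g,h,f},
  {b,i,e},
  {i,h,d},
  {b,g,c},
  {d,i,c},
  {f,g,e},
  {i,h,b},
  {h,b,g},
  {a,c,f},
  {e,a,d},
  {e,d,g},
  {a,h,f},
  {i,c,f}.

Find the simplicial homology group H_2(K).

H_2 = Z.

Fix the vertex order a < b < c < d < e < f < g < h < i and write every simplex with vertices in increasing order. Then dim K = 2 and the simplices of K are:

  0-simplices (9): a, b, c, d, e, f, g, h, i
  1-simplices (27): ab, ac, ad, ae, af, ah, bc, be, bg, bh, bi, cd, cf, cg, ci, de, dg, dh, di, ef, eg, ei, fg, fh, fi, gh, hi
  2-simplices (18): abc, abe, acf, ade, adh, afh, bcg, bei, bgh, bhi, cdg, cdi, cfi, deg, dhi, efg, efi, fgh

Hence C_0 ≅ Z^9, C_1 ≅ Z^27, C_2 ≅ Z^18.

∂_1: C_1 → C_0 maps an edge to its endpoints' difference, ∂[p,q] = q − p. For instance
  ∂ci = i − c.
The 9×27 boundary matrix has rank 8 and Smith normal form diag(1,1,1,1,1,1,1,1).

Boundary ∂_2: C_2 → C_1 maps a triangle to the signed sum of its edges. For instance
  ∂efi = fi − ei + ef,
  ∂bgh = gh − bh + bg.
This gives a 27×18 integer matrix of rank 17; reducing to Smith normal form yields diagonal entries (1,1,1,1,1,1,1,1,1,1,1,1,1,1,1,1,1).

Reading off H_k = ker ∂_k / im ∂_{k+1}:

  H_2: rank ker ∂_2 − rank ∂_3 = (18 − 17) − 0 = 1, and there is no ∂_3, so H_2 = Z.

(K is a triangulation of the torus T^2.)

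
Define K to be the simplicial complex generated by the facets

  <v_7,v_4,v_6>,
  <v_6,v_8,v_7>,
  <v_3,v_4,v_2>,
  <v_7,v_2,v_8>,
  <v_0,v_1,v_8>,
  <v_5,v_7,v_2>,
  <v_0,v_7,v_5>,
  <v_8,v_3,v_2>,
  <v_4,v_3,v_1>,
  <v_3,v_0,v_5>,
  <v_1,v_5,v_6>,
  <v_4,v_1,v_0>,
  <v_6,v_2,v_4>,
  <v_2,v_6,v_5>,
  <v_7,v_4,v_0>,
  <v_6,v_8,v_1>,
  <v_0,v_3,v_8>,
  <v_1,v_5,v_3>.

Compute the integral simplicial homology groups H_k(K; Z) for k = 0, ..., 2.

H_0 = Z,  H_1 = Z ⊕ Z/2,  H_2 = 0.

Take the total order v_0 < v_1 < v_2 < v_3 < v_4 < v_5 < v_6 < v_7 < v_8 on the vertex set. Then K (dimension 2) consists of the simplices:

  0-simplices (9): [v_0], [v_1], [v_2], [v_3], [v_4], [v_5], [v_6], [v_7], [v_8]
  1-simplices (27): (27 of them)
  2-simplices (18): (18 of them)

Hence C_0 ≅ Z^9, C_1 ≅ Z^27, C_2 ≅ Z^18.

∂_1: C_1 → C_0 is given by ∂[p,q] = [q] − [p]. For instance
  ∂[v_0,v_5] = [v_5] − [v_0].
As a 9×27 matrix over Z this has rank 8, with invariant factors (1,1,1,1,1,1,1,1).

The boundary map ∂_2: C_2 → C_1 acts by ∂[p,q,r] = [q,r] − [p,r] + [p,q]. For instance
  ∂[v_1,v_5,v_6] = [v_5,v_6] − [v_1,v_6] + [v_1,v_5],
  ∂[v_2,v_5,v_7] = [v_5,v_7] − [v_2,v_7] + [v_2,v_5].
The resulting 27×18 matrix has rank 18, and its Smith normal form has invariant factors (1,1,1,1,1,1,1,1,1,1,1,1,1,1,1,1,1,2).

From H_k ≅ ker(∂_k) / im(∂_{k+1}) we obtain:

  H_0: rank C_0 − rank ∂_1 = 9 − 8 = 1, and the invariant factors of ∂_1 are all 1, so H_0 = Z.
  H_1: rank ker ∂_1 − rank ∂_2 = (27 − 8) − 18 = 1, and ∂_2 has invariant factor 2 > 1, so H_1 = Z ⊕ Z/2.
  H_2: rank ker ∂_2 − rank ∂_3 = (18 − 18) − 0 = 0, and there is no ∂_3, so H_2 = 0.

As a check, the Euler characteristic is 9 − 27 + 18 = 0, which agrees with 1 − 1 + 0 = 0.
(K is a triangulation of the Klein bottle.)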